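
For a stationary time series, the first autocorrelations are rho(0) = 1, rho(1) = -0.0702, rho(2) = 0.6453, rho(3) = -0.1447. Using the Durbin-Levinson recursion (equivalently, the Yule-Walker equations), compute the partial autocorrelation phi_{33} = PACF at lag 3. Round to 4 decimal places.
\phi_{33} = -0.1430

The PACF at lag k is phi_{kk}, the last component of the solution
to the Yule-Walker system G_k phi = r_k where
  (G_k)_{ij} = rho(|i - j|), (r_k)_i = rho(i), i,j = 1..k.
Equivalently, Durbin-Levinson gives phi_{kk} iteratively:
  phi_{11} = rho(1)
  phi_{kk} = [rho(k) - sum_{j=1..k-1} phi_{k-1,j} rho(k-j)]
            / [1 - sum_{j=1..k-1} phi_{k-1,j} rho(j)],
  phi_{k,j} = phi_{k-1,j} - phi_{kk} phi_{k-1,k-j},  j = 1..k-1.
Step k = 1:
  phi_11 = rho(1) = -0.0702.
Step k = 2:
  phi_22 = [rho(2) - phi_11 rho(1)] / [1 - phi_11 rho(1)] = [0.6453 - (-0.0702)(-0.0702)] / [1 - (-0.0702)(-0.0702)]
         = 0.64037196 / 0.99507196 = 0.643543.
  Update: phi_21 = phi_11 - phi_22 phi_11 = -0.0702 - (0.643543)(-0.0702) = -0.025023.
Step k = 3:
  phi_33 = [rho(3) - phi_21 rho(2) - phi_22 rho(1)] / [1 - phi_21 rho(1) - phi_22 rho(2)]
    numerator   = -0.1447 - (-0.025023)(0.6453) - (0.643543)(-0.0702) = -0.08337575
    denominator = 1 - (-0.025023)(-0.0702) - (0.643543)(0.6453) = 0.58296483
  phi_33 = -0.08337575 / 0.58296483 = -0.143.
Therefore phi_{33} = -0.1430.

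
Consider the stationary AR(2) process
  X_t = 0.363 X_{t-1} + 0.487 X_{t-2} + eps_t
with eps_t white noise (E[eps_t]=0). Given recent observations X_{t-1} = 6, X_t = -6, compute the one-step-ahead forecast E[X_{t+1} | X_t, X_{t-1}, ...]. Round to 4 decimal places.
E[X_{t+1} \mid \mathcal F_t] = 0.7440

For an AR(p) model X_t = c + sum_i phi_i X_{t-i} + eps_t, the
one-step-ahead conditional mean is
  E[X_{t+1} | X_t, ...] = c + sum_i phi_i X_{t+1-i}.
Substitute known values:
  E[X_{t+1} | ...] = (0.363) * (-6) + (0.487) * (6)
                   = 0.7440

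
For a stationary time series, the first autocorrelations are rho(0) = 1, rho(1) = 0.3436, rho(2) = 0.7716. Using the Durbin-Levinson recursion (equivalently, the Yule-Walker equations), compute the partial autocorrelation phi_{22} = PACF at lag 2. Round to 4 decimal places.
\phi_{22} = 0.7410

The PACF at lag k is phi_{kk}, the last component of the solution
to the Yule-Walker system G_k phi = r_k where
  (G_k)_{ij} = rho(|i - j|), (r_k)_i = rho(i), i,j = 1..k.
Equivalently, Durbin-Levinson gives phi_{kk} iteratively:
  phi_{11} = rho(1)
  phi_{kk} = [rho(k) - sum_{j=1..k-1} phi_{k-1,j} rho(k-j)]
            / [1 - sum_{j=1..k-1} phi_{k-1,j} rho(j)],
  phi_{k,j} = phi_{k-1,j} - phi_{kk} phi_{k-1,k-j},  j = 1..k-1.
Step k = 1:
  phi_11 = rho(1) = 0.3436.
Step k = 2:
  phi_22 = [rho(2) - phi_11 rho(1)] / [1 - phi_11 rho(1)] = [0.7716 - (0.3436)(0.3436)] / [1 - (0.3436)(0.3436)]
         = 0.65353904 / 0.88193904 = 0.741.
Therefore phi_{22} = 0.7410.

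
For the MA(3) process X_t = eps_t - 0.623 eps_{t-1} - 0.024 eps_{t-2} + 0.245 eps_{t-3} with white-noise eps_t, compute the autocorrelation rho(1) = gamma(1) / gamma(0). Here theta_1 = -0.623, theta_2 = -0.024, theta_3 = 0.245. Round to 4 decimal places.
\rho(1) = -0.4238

For an MA(q) process with theta_0 = 1, the autocovariance is
  gamma(k) = sigma^2 * sum_{i=0..q-k} theta_i * theta_{i+k},
and rho(k) = gamma(k) / gamma(0). Sigma^2 cancels.
  numerator   = (1)*(-0.623) + (-0.623)*(-0.024) + (-0.024)*(0.245) = -0.613928.
  denominator = (1)^2 + (-0.623)^2 + (-0.024)^2 + (0.245)^2 = 1.44873.
  rho(1) = -0.613928 / 1.44873 = -0.4238.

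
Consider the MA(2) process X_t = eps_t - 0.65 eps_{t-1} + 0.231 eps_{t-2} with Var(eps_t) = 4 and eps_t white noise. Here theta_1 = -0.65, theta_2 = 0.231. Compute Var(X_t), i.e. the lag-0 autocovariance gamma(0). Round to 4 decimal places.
\gamma(0) = 5.9034

For an MA(q) process X_t = eps_t + sum_i theta_i eps_{t-i} with
Var(eps_t) = sigma^2, the variance is
  gamma(0) = sigma^2 * (1 + sum_i theta_i^2).
  sum_i theta_i^2 = (-0.65)^2 + (0.231)^2 = 0.4225 + 0.053361 = 0.475861.
  gamma(0) = 4 * (1 + 0.475861) = 4 * 1.475861 = 5.903444, which rounds to 5.9034.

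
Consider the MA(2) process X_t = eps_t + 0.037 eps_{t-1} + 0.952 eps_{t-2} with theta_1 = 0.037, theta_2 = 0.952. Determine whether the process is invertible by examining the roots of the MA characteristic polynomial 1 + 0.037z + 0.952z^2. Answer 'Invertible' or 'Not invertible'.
\text{Invertible}

The MA(q) characteristic polynomial is P(z) = 1 + 0.037z + 0.952z^2.
Invertibility requires all roots to lie outside the unit circle, i.e. |z| > 1 for every root.
Set 1 + (0.037) z + (0.952) z^2 = 0, i.e. a z^2 + b z + c = 0 with a = 0.952, b = 0.037, c = 1.
Discriminant D = b^2 - 4ac = (0.037)^2 - 4*(0.952)*1 = 0.001369 - (3.808) = -3.806631.
D < 0, so the roots are the complex-conjugate pair z = (-b +/- i sqrt(-D)) / (2a) = -0.0194 +/- 1.0247i.
For a conjugate pair |z|^2 = z * conj(z) = (product of roots) = c/a = 1/(0.952) = 1.05042, so |z| = sqrt(1.05042) = 1.0249 for both roots.
Moduli of all roots: 1.0249, 1.0249.
All moduli strictly greater than 1? Yes.
Verdict: Invertible.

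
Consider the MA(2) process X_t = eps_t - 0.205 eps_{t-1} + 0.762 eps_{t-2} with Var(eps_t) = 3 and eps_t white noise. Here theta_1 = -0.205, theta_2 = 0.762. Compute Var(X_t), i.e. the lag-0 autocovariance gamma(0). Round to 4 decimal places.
\gamma(0) = 4.8680

For an MA(q) process X_t = eps_t + sum_i theta_i eps_{t-i} with
Var(eps_t) = sigma^2, the variance is
  gamma(0) = sigma^2 * (1 + sum_i theta_i^2).
  sum_i theta_i^2 = (-0.205)^2 + (0.762)^2 = 0.042025 + 0.580644 = 0.622669.
  gamma(0) = 3 * (1 + 0.622669) = 3 * 1.622669 = 4.868007, which rounds to 4.8680.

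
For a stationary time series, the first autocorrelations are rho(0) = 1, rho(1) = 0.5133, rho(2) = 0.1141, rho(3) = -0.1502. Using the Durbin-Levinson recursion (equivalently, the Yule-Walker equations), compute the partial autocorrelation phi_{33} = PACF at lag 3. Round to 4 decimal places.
\phi_{33} = -0.1650

The PACF at lag k is phi_{kk}, the last component of the solution
to the Yule-Walker system G_k phi = r_k where
  (G_k)_{ij} = rho(|i - j|), (r_k)_i = rho(i), i,j = 1..k.
Equivalently, Durbin-Levinson gives phi_{kk} iteratively:
  phi_{11} = rho(1)
  phi_{kk} = [rho(k) - sum_{j=1..k-1} phi_{k-1,j} rho(k-j)]
            / [1 - sum_{j=1..k-1} phi_{k-1,j} rho(j)],
  phi_{k,j} = phi_{k-1,j} - phi_{kk} phi_{k-1,k-j},  j = 1..k-1.
Step k = 1:
  phi_11 = rho(1) = 0.5133.
Step k = 2:
  phi_22 = [rho(2) - phi_11 rho(1)] / [1 - phi_11 rho(1)] = [0.1141 - (0.5133)(0.5133)] / [1 - (0.5133)(0.5133)]
         = -0.14937689 / 0.73652311 = -0.202814.
  Update: phi_21 = phi_11 - phi_22 phi_11 = 0.5133 - (-0.202814)(0.5133) = 0.617404.
Step k = 3:
  phi_33 = [rho(3) - phi_21 rho(2) - phi_22 rho(1)] / [1 - phi_21 rho(1) - phi_22 rho(2)]
    numerator   = -0.1502 - (0.617404)(0.1141) - (-0.202814)(0.5133) = -0.11654161
    denominator = 1 - (0.617404)(0.5133) - (-0.202814)(0.1141) = 0.70622745
  phi_33 = -0.11654161 / 0.70622745 = -0.165.
Therefore phi_{33} = -0.1650.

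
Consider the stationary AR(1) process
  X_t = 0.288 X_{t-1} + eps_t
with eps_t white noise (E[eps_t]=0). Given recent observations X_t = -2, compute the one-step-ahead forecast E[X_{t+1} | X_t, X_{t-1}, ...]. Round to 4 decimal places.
E[X_{t+1} \mid \mathcal F_t] = -0.5760

For an AR(p) model X_t = c + sum_i phi_i X_{t-i} + eps_t, the
one-step-ahead conditional mean is
  E[X_{t+1} | X_t, ...] = c + sum_i phi_i X_{t+1-i}.
Substitute known values:
  E[X_{t+1} | ...] = (0.288) * (-2)
                   = -0.5760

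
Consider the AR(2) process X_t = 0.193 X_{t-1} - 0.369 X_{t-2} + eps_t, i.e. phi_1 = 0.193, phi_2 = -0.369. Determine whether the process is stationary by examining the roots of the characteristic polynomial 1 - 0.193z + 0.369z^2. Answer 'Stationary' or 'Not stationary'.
\text{Stationary}

The AR(p) characteristic polynomial is P(z) = 1 - 0.193z + 0.369z^2.
Stationarity requires all roots to lie outside the unit circle, i.e. |z| > 1 for every root.
Set 1 + (-0.193) z + (0.369) z^2 = 0, i.e. a z^2 + b z + c = 0 with a = 0.369, b = -0.193, c = 1.
Discriminant D = b^2 - 4ac = (-0.193)^2 - 4*(0.369)*1 = 0.037249 - (1.476) = -1.438751.
D < 0, so the roots are the complex-conjugate pair z = (-b +/- i sqrt(-D)) / (2a) = 0.2615 +/- 1.6253i.
For a conjugate pair |z|^2 = z * conj(z) = (product of roots) = c/a = 1/(0.369) = 2.710027, so |z| = sqrt(2.710027) = 1.6462 for both roots.
Moduli of all roots: 1.6462, 1.6462.
All moduli strictly greater than 1? Yes.
Verdict: Stationary.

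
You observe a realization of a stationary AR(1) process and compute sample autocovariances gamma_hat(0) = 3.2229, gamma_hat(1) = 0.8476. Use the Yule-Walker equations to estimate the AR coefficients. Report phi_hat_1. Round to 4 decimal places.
\hat\phi_{1} = 0.2630

The Yule-Walker equations for an AR(p) process read, in matrix form,
  Gamma_p phi = r_p,   with   (Gamma_p)_{ij} = gamma(|i - j|),
                       (r_p)_i = gamma(i),   i,j = 1..p.
Substitute the sample gammas (Toeplitz matrix and right-hand side of size 1):
  Gamma_p = [[3.2229]]
  r_p     = [0.8476]
With p = 1 this is the single equation gamma(0) phi_1 = gamma(1):
  phi_hat_1 = gamma(1) / gamma(0) = 0.8476 / 3.2229 = 0.2630.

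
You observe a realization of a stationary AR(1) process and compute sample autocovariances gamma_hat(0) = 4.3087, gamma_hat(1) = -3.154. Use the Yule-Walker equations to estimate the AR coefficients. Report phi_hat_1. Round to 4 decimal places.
\hat\phi_{1} = -0.7320

The Yule-Walker equations for an AR(p) process read, in matrix form,
  Gamma_p phi = r_p,   with   (Gamma_p)_{ij} = gamma(|i - j|),
                       (r_p)_i = gamma(i),   i,j = 1..p.
Substitute the sample gammas (Toeplitz matrix and right-hand side of size 1):
  Gamma_p = [[4.3087]]
  r_p     = [-3.154]
With p = 1 this is the single equation gamma(0) phi_1 = gamma(1):
  phi_hat_1 = gamma(1) / gamma(0) = -3.154 / 4.3087 = -0.7320.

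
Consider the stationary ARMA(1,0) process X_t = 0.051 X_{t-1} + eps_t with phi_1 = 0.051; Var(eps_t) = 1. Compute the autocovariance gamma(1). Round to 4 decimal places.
\gamma(1) = 0.0511

Multiply the model equation by X_{t-k} and take expectations. With theta_0 = psi_0 = 1 and psi_j the MA(infinity) weights, this gives
  gamma(k) - sum_i phi_i gamma(k-i) = c_k,
  c_k = sigma^2 * sum_{j=k..q} theta_j psi_{j-k}   (c_k = 0 for k > q),
using gamma(-m) = gamma(m).
Pure AR (q = 0): c_0 = sigma^2 = 1, c_k = 0 for k >= 1.
Equations for k = 0 and k = 1 (AR order 1):
  gamma(0) = phi_1 gamma(1) + c_0
  gamma(1) = phi_1 gamma(0) + c_1
Substituting the second into the first: gamma(0) (1 - phi_1^2) = c_0 + phi_1 c_1, so
  gamma(0) = c_0 / (1 - phi_1^2) = 1 / (1 - (0.051)^2) = 1 / 0.997399 = 1.002608.
  gamma(1) = phi_1 gamma(0) = (0.051)(1.002608) = 0.051133.
Therefore gamma(1) = 0.0511 (to 4 decimal places).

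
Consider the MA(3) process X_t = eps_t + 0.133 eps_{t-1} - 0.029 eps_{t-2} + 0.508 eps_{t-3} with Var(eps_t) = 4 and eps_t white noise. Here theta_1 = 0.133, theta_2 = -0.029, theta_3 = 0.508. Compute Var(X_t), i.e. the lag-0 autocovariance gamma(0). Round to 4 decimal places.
\gamma(0) = 5.1064

For an MA(q) process X_t = eps_t + sum_i theta_i eps_{t-i} with
Var(eps_t) = sigma^2, the variance is
  gamma(0) = sigma^2 * (1 + sum_i theta_i^2).
  sum_i theta_i^2 = (0.133)^2 + (-0.029)^2 + (0.508)^2 = 0.017689 + 0.000841 + 0.258064 = 0.276594.
  gamma(0) = 4 * (1 + 0.276594) = 4 * 1.276594 = 5.106376, which rounds to 5.1064.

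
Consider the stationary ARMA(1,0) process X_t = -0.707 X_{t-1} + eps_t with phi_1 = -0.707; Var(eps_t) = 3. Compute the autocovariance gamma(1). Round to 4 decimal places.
\gamma(1) = -4.2407

Multiply the model equation by X_{t-k} and take expectations. With theta_0 = psi_0 = 1 and psi_j the MA(infinity) weights, this gives
  gamma(k) - sum_i phi_i gamma(k-i) = c_k,
  c_k = sigma^2 * sum_{j=k..q} theta_j psi_{j-k}   (c_k = 0 for k > q),
using gamma(-m) = gamma(m).
Pure AR (q = 0): c_0 = sigma^2 = 3, c_k = 0 for k >= 1.
Equations for k = 0 and k = 1 (AR order 1):
  gamma(0) = phi_1 gamma(1) + c_0
  gamma(1) = phi_1 gamma(0) + c_1
Substituting the second into the first: gamma(0) (1 - phi_1^2) = c_0 + phi_1 c_1, so
  gamma(0) = c_0 / (1 - phi_1^2) = 3 / (1 - (-0.707)^2) = 3 / 0.500151 = 5.998189.
  gamma(1) = phi_1 gamma(0) = (-0.707)(5.998189) = -4.240719.
Therefore gamma(1) = -4.2407 (to 4 decimal places).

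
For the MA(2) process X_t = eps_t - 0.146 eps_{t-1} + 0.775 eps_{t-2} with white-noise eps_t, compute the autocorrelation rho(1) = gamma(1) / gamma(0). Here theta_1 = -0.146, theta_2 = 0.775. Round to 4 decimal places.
\rho(1) = -0.1598

For an MA(q) process with theta_0 = 1, the autocovariance is
  gamma(k) = sigma^2 * sum_{i=0..q-k} theta_i * theta_{i+k},
and rho(k) = gamma(k) / gamma(0). Sigma^2 cancels.
  numerator   = (1)*(-0.146) + (-0.146)*(0.775) = -0.25915.
  denominator = (1)^2 + (-0.146)^2 + (0.775)^2 = 1.621941.
  rho(1) = -0.25915 / 1.621941 = -0.1598.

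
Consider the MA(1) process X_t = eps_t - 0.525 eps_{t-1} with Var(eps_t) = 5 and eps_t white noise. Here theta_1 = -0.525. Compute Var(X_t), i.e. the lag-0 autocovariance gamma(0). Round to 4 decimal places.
\gamma(0) = 6.3781

For an MA(q) process X_t = eps_t + sum_i theta_i eps_{t-i} with
Var(eps_t) = sigma^2, the variance is
  gamma(0) = sigma^2 * (1 + sum_i theta_i^2).
  sum_i theta_i^2 = (-0.525)^2 = 0.275625.
  gamma(0) = 5 * (1 + 0.275625) = 5 * 1.275625 = 6.378125, which rounds to 6.3781.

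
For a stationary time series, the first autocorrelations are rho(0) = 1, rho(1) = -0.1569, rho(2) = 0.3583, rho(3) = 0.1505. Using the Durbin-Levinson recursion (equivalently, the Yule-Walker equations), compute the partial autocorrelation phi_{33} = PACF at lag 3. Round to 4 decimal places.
\phi_{33} = 0.2800

The PACF at lag k is phi_{kk}, the last component of the solution
to the Yule-Walker system G_k phi = r_k where
  (G_k)_{ij} = rho(|i - j|), (r_k)_i = rho(i), i,j = 1..k.
Equivalently, Durbin-Levinson gives phi_{kk} iteratively:
  phi_{11} = rho(1)
  phi_{kk} = [rho(k) - sum_{j=1..k-1} phi_{k-1,j} rho(k-j)]
            / [1 - sum_{j=1..k-1} phi_{k-1,j} rho(j)],
  phi_{k,j} = phi_{k-1,j} - phi_{kk} phi_{k-1,k-j},  j = 1..k-1.
Step k = 1:
  phi_11 = rho(1) = -0.1569.
Step k = 2:
  phi_22 = [rho(2) - phi_11 rho(1)] / [1 - phi_11 rho(1)] = [0.3583 - (-0.1569)(-0.1569)] / [1 - (-0.1569)(-0.1569)]
         = 0.33368239 / 0.97538239 = 0.342104.
  Update: phi_21 = phi_11 - phi_22 phi_11 = -0.1569 - (0.342104)(-0.1569) = -0.103224.
Step k = 3:
  phi_33 = [rho(3) - phi_21 rho(2) - phi_22 rho(1)] / [1 - phi_21 rho(1) - phi_22 rho(2)]
    numerator   = 0.1505 - (-0.103224)(0.3583) - (0.342104)(-0.1569) = 0.24116125
    denominator = 1 - (-0.103224)(-0.1569) - (0.342104)(0.3583) = 0.86122825
  phi_33 = 0.24116125 / 0.86122825 = 0.28.
Therefore phi_{33} = 0.2800.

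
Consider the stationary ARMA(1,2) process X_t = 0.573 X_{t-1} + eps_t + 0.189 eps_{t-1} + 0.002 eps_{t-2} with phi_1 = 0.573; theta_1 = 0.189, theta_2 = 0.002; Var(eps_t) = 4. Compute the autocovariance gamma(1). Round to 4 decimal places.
\gamma(1) = 5.0415

Multiply the model equation by X_{t-k} and take expectations. With theta_0 = psi_0 = 1 and psi_j the MA(infinity) weights, this gives
  gamma(k) - sum_i phi_i gamma(k-i) = c_k,
  c_k = sigma^2 * sum_{j=k..q} theta_j psi_{j-k}   (c_k = 0 for k > q),
using gamma(-m) = gamma(m).
psi-weights needed (psi_j = theta_j + sum_i phi_i psi_{j-i}):
  psi_1 = theta_1 + phi_1 = 0.189 + (0.573) = 0.762
  psi_2 = theta_2 + phi_1 psi_1 = 0.002 + (0.573)(0.762) = 0.438626
Right-hand sides:
  c_0 = sigma^2 (1 + theta_1 psi_1 + theta_2 psi_2) = 4 * (1 + (0.189)(0.762) + (0.002)(0.438626)) = 4 * 1.144895 = 4.579581
  c_1 = sigma^2 (theta_1 + theta_2 psi_1) = 4 * (0.189 + (0.002)(0.762)) = 0.762096
  c_2 = sigma^2 theta_2 = 4 * (0.002) = 0.008
Equations for k = 0 and k = 1 (AR order 1):
  gamma(0) = phi_1 gamma(1) + c_0
  gamma(1) = phi_1 gamma(0) + c_1
Substituting the second into the first: gamma(0) (1 - phi_1^2) = c_0 + phi_1 c_1, so
  gamma(0) = (c_0 + phi_1 c_1) / (1 - phi_1^2) = (4.579581 + (0.573)(0.762096)) / (1 - (0.573)^2) = 5.016262 / 0.671671 = 7.468332.
  gamma(1) = phi_1 gamma(0) + c_1 = (0.573)(7.468332) + (0.762096) = 5.04145.
Therefore gamma(1) = 5.0415 (to 4 decimal places).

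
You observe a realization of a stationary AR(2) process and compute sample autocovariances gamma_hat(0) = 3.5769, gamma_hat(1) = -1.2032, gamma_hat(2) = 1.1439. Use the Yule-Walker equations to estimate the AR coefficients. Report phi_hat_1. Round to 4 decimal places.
\hat\phi_{1} = -0.2580

The Yule-Walker equations for an AR(p) process read, in matrix form,
  Gamma_p phi = r_p,   with   (Gamma_p)_{ij} = gamma(|i - j|),
                       (r_p)_i = gamma(i),   i,j = 1..p.
Substitute the sample gammas (Toeplitz matrix and right-hand side of size 2):
  Gamma_p = [[3.5769, -1.2032], [-1.2032, 3.5769]]
  r_p     = [-1.2032, 1.1439]
Written out:
  3.5769 phi_1 - 1.2032 phi_2 = -1.2032
  -1.2032 phi_1 + 3.5769 phi_2 = 1.1439
Solve by Cramer's rule:
  det = gamma(0)^2 - gamma(1)^2 = (3.5769)^2 - (-1.2032)^2 = 12.79421361 - 1.44769024 = 11.34652337
  phi_hat_1 = [gamma(1) gamma(0) - gamma(1) gamma(2)] / det = [(-1.2032)(3.5769) - (-1.2032)(1.1439)] / 11.34652337 = -2.9273856 / 11.34652337 = -0.258
  phi_hat_2 = [gamma(0) gamma(2) - gamma(1)^2] / det = [(3.5769)(1.1439) - (-1.2032)^2] / 11.34652337 = 2.64392567 / 11.34652337 = 0.233
So phi_hat = [-0.2580, 0.2330].
Therefore phi_hat_1 = -0.2580.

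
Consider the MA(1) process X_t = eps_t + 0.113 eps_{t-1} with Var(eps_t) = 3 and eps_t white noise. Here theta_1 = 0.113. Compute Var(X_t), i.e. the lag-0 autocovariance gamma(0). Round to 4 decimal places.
\gamma(0) = 3.0383

For an MA(q) process X_t = eps_t + sum_i theta_i eps_{t-i} with
Var(eps_t) = sigma^2, the variance is
  gamma(0) = sigma^2 * (1 + sum_i theta_i^2).
  sum_i theta_i^2 = (0.113)^2 = 0.012769.
  gamma(0) = 3 * (1 + 0.012769) = 3 * 1.012769 = 3.038307, which rounds to 3.0383.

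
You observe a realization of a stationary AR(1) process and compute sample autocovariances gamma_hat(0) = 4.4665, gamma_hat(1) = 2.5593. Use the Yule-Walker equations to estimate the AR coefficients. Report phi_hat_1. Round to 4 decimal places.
\hat\phi_{1} = 0.5730

The Yule-Walker equations for an AR(p) process read, in matrix form,
  Gamma_p phi = r_p,   with   (Gamma_p)_{ij} = gamma(|i - j|),
                       (r_p)_i = gamma(i),   i,j = 1..p.
Substitute the sample gammas (Toeplitz matrix and right-hand side of size 1):
  Gamma_p = [[4.4665]]
  r_p     = [2.5593]
With p = 1 this is the single equation gamma(0) phi_1 = gamma(1):
  phi_hat_1 = gamma(1) / gamma(0) = 2.5593 / 4.4665 = 0.5730.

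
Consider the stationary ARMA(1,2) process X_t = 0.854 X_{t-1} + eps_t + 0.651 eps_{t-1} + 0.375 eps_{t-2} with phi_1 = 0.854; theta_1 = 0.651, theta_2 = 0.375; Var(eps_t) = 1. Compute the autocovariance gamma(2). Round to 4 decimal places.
\gamma(2) = 11.2211

Multiply the model equation by X_{t-k} and take expectations. With theta_0 = psi_0 = 1 and psi_j the MA(infinity) weights, this gives
  gamma(k) - sum_i phi_i gamma(k-i) = c_k,
  c_k = sigma^2 * sum_{j=k..q} theta_j psi_{j-k}   (c_k = 0 for k > q),
using gamma(-m) = gamma(m).
psi-weights needed (psi_j = theta_j + sum_i phi_i psi_{j-i}):
  psi_1 = theta_1 + phi_1 = 0.651 + (0.854) = 1.505
  psi_2 = theta_2 + phi_1 psi_1 = 0.375 + (0.854)(1.505) = 1.66027
Right-hand sides:
  c_0 = sigma^2 (1 + theta_1 psi_1 + theta_2 psi_2) = 1 * (1 + (0.651)(1.505) + (0.375)(1.66027)) = 1 * 2.602356 = 2.602356
  c_1 = sigma^2 (theta_1 + theta_2 psi_1) = 1 * (0.651 + (0.375)(1.505)) = 1.215375
  c_2 = sigma^2 theta_2 = 1 * (0.375) = 0.375
Equations for k = 0 and k = 1 (AR order 1):
  gamma(0) = phi_1 gamma(1) + c_0
  gamma(1) = phi_1 gamma(0) + c_1
Substituting the second into the first: gamma(0) (1 - phi_1^2) = c_0 + phi_1 c_1, so
  gamma(0) = (c_0 + phi_1 c_1) / (1 - phi_1^2) = (2.602356 + (0.854)(1.215375)) / (1 - (0.854)^2) = 3.640286 / 0.270684 = 13.448473.
  gamma(1) = phi_1 gamma(0) + c_1 = (0.854)(13.448473) + (1.215375) = 12.700371.
For k = 2: gamma(2) = phi_1 gamma(1) + c_2
  = (0.854)(12.700371) + (0.375) = 11.221117.
Therefore gamma(2) = 11.2211 (to 4 decimal places).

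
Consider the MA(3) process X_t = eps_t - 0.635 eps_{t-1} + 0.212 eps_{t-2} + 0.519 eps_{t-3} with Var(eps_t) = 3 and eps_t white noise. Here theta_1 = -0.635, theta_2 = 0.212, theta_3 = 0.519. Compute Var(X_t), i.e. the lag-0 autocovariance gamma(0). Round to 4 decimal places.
\gamma(0) = 5.1526

For an MA(q) process X_t = eps_t + sum_i theta_i eps_{t-i} with
Var(eps_t) = sigma^2, the variance is
  gamma(0) = sigma^2 * (1 + sum_i theta_i^2).
  sum_i theta_i^2 = (-0.635)^2 + (0.212)^2 + (0.519)^2 = 0.403225 + 0.044944 + 0.269361 = 0.71753.
  gamma(0) = 3 * (1 + 0.71753) = 3 * 1.71753 = 5.15259, which rounds to 5.1526.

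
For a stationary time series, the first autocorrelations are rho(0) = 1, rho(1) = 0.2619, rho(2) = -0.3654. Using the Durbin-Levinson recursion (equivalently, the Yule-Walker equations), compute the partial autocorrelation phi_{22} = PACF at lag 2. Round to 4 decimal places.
\phi_{22} = -0.4660

The PACF at lag k is phi_{kk}, the last component of the solution
to the Yule-Walker system G_k phi = r_k where
  (G_k)_{ij} = rho(|i - j|), (r_k)_i = rho(i), i,j = 1..k.
Equivalently, Durbin-Levinson gives phi_{kk} iteratively:
  phi_{11} = rho(1)
  phi_{kk} = [rho(k) - sum_{j=1..k-1} phi_{k-1,j} rho(k-j)]
            / [1 - sum_{j=1..k-1} phi_{k-1,j} rho(j)],
  phi_{k,j} = phi_{k-1,j} - phi_{kk} phi_{k-1,k-j},  j = 1..k-1.
Step k = 1:
  phi_11 = rho(1) = 0.2619.
Step k = 2:
  phi_22 = [rho(2) - phi_11 rho(1)] / [1 - phi_11 rho(1)] = [-0.3654 - (0.2619)(0.2619)] / [1 - (0.2619)(0.2619)]
         = -0.43399161 / 0.93140839 = -0.466.
Therefore phi_{22} = -0.4660.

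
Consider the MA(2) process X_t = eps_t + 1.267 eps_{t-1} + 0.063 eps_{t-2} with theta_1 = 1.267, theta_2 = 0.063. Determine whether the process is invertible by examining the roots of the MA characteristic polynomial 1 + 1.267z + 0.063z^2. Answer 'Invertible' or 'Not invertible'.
\text{Not invertible}

The MA(q) characteristic polynomial is P(z) = 1 + 1.267z + 0.063z^2.
Invertibility requires all roots to lie outside the unit circle, i.e. |z| > 1 for every root.
Set 1 + (1.267) z + (0.063) z^2 = 0, i.e. a z^2 + b z + c = 0 with a = 0.063, b = 1.267, c = 1.
Discriminant D = b^2 - 4ac = (1.267)^2 - 4*(0.063)*1 = 1.605289 - (0.252) = 1.353289.
D >= 0, so the roots are real: z = (-b +/- sqrt(D)) / (2a) = (-1.267 +/- 1.16331) / (0.126).
  z_1 = (-1.267 + 1.16331) / (0.126) = -0.8229,   |z_1| = 0.8229.
  z_2 = (-1.267 - 1.16331) / (0.126) = -19.2882,   |z_2| = 19.2882.
Moduli of all roots: 0.8229, 19.2882.
All moduli strictly greater than 1? No.
Verdict: Not invertible.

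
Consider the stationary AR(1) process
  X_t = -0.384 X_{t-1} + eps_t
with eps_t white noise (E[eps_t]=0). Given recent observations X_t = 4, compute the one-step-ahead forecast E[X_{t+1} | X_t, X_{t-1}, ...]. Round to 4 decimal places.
E[X_{t+1} \mid \mathcal F_t] = -1.5360

For an AR(p) model X_t = c + sum_i phi_i X_{t-i} + eps_t, the
one-step-ahead conditional mean is
  E[X_{t+1} | X_t, ...] = c + sum_i phi_i X_{t+1-i}.
Substitute known values:
  E[X_{t+1} | ...] = (-0.384) * (4)
                   = -1.5360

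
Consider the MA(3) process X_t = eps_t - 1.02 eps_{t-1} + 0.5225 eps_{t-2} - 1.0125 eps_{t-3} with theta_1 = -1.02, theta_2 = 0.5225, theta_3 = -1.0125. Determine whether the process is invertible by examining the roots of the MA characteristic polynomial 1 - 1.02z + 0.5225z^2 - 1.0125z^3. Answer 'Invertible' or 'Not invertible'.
\text{Not invertible}

The MA(q) characteristic polynomial is P(z) = 1 - 1.02z + 0.5225z^2 - 1.0125z^3.
Invertibility requires all roots to lie outside the unit circle, i.e. |z| > 1 for every root.
Degree 3: look for a simple real root z0 first, then factor out (1 - z/z0) and solve the remaining quadratic.
Testing z0 = 0.8: P(0.8) = 1 + (-1.02)(0.8) + (0.5225)(0.8)^2 + (-1.0125)(0.8)^3
  = 1 + (-0.816) + (0.3344) + (-0.5184) = 0.  So z_0 = 0.8 is a root, |z_0| = 0.8.
Divide out the factor (1 - 1.25 z) = (1 - z/z0) (since 1/z0 = 1.25):
  P(z) = (1 - 1.25 z)(1 + (0.23) z + (0.81) z^2)
  [check: z-coef 0.23 - (1.25) = -1.02; z^2-coef 0.81 - (1.25)(0.23) = 0.5225; z^3-coef -(1.25)(0.81) = -1.0125.]
Remaining roots from the quadratic factor 1 + (0.23) z + (0.81) z^2:
  Set 1 + (0.23) z + (0.81) z^2 = 0, i.e. a z^2 + b z + c = 0 with a = 0.81, b = 0.23, c = 1.
  Discriminant D = b^2 - 4ac = (0.23)^2 - 4*(0.81)*1 = 0.0529 - (3.24) = -3.1871.
  D < 0, so the roots are the complex-conjugate pair z = (-b +/- i sqrt(-D)) / (2a) = -0.142 +/- 1.102i.
  For a conjugate pair |z|^2 = z * conj(z) = (product of roots) = c/a = 1/(0.81) = 1.234568, so |z| = sqrt(1.234568) = 1.1111 for both roots.
Moduli of all roots: 0.8000, 1.1111, 1.1111.
All moduli strictly greater than 1? No.
Verdict: Not invertible.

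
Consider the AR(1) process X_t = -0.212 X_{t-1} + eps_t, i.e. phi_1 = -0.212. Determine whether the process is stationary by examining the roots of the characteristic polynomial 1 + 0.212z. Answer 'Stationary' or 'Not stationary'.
\text{Stationary}

The AR(p) characteristic polynomial is P(z) = 1 + 0.212z.
Stationarity requires all roots to lie outside the unit circle, i.e. |z| > 1 for every root.
This is linear in z: 1 + (0.212) z = 0  =>  z = -1/(0.212) = -4.716981,  |z| = 4.716981.
Moduli of all roots: 4.7170.
All moduli strictly greater than 1? Yes.
Verdict: Stationary.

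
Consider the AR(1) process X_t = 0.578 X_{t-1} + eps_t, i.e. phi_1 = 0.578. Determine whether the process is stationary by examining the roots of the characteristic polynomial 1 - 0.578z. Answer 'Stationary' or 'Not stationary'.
\text{Stationary}

The AR(p) characteristic polynomial is P(z) = 1 - 0.578z.
Stationarity requires all roots to lie outside the unit circle, i.e. |z| > 1 for every root.
This is linear in z: 1 + (-0.578) z = 0  =>  z = -1/(-0.578) = 1.730104,  |z| = 1.730104.
Moduli of all roots: 1.7301.
All moduli strictly greater than 1? Yes.
Verdict: Stationary.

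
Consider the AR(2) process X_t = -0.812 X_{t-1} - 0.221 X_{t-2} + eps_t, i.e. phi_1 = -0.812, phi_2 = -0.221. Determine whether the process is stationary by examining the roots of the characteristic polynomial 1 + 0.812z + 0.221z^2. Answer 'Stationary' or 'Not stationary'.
\text{Stationary}

The AR(p) characteristic polynomial is P(z) = 1 + 0.812z + 0.221z^2.
Stationarity requires all roots to lie outside the unit circle, i.e. |z| > 1 for every root.
Set 1 + (0.812) z + (0.221) z^2 = 0, i.e. a z^2 + b z + c = 0 with a = 0.221, b = 0.812, c = 1.
Discriminant D = b^2 - 4ac = (0.812)^2 - 4*(0.221)*1 = 0.659344 - (0.884) = -0.224656.
D < 0, so the roots are the complex-conjugate pair z = (-b +/- i sqrt(-D)) / (2a) = -1.8371 +/- 1.0724i.
For a conjugate pair |z|^2 = z * conj(z) = (product of roots) = c/a = 1/(0.221) = 4.524887, so |z| = sqrt(4.524887) = 2.1272 for both roots.
Moduli of all roots: 2.1272, 2.1272.
All moduli strictly greater than 1? Yes.
Verdict: Stationary.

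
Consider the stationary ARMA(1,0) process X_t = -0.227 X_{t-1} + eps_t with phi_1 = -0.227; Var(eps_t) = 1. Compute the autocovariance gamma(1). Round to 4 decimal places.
\gamma(1) = -0.2393

Multiply the model equation by X_{t-k} and take expectations. With theta_0 = psi_0 = 1 and psi_j the MA(infinity) weights, this gives
  gamma(k) - sum_i phi_i gamma(k-i) = c_k,
  c_k = sigma^2 * sum_{j=k..q} theta_j psi_{j-k}   (c_k = 0 for k > q),
using gamma(-m) = gamma(m).
Pure AR (q = 0): c_0 = sigma^2 = 1, c_k = 0 for k >= 1.
Equations for k = 0 and k = 1 (AR order 1):
  gamma(0) = phi_1 gamma(1) + c_0
  gamma(1) = phi_1 gamma(0) + c_1
Substituting the second into the first: gamma(0) (1 - phi_1^2) = c_0 + phi_1 c_1, so
  gamma(0) = c_0 / (1 - phi_1^2) = 1 / (1 - (-0.227)^2) = 1 / 0.948471 = 1.054328.
  gamma(1) = phi_1 gamma(0) = (-0.227)(1.054328) = -0.239333.
Therefore gamma(1) = -0.2393 (to 4 decimal places).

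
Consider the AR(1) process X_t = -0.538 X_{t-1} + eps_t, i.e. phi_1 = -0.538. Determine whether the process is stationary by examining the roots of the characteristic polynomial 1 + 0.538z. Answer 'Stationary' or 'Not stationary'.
\text{Stationary}

The AR(p) characteristic polynomial is P(z) = 1 + 0.538z.
Stationarity requires all roots to lie outside the unit circle, i.e. |z| > 1 for every root.
This is linear in z: 1 + (0.538) z = 0  =>  z = -1/(0.538) = -1.858736,  |z| = 1.858736.
Moduli of all roots: 1.8587.
All moduli strictly greater than 1? Yes.
Verdict: Stationary.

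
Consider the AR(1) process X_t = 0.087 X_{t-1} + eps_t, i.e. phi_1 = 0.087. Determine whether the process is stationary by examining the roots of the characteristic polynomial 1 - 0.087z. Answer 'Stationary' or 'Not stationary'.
\text{Stationary}

The AR(p) characteristic polynomial is P(z) = 1 - 0.087z.
Stationarity requires all roots to lie outside the unit circle, i.e. |z| > 1 for every root.
This is linear in z: 1 + (-0.087) z = 0  =>  z = -1/(-0.087) = 11.494253,  |z| = 11.494253.
Moduli of all roots: 11.4943.
All moduli strictly greater than 1? Yes.
Verdict: Stationary.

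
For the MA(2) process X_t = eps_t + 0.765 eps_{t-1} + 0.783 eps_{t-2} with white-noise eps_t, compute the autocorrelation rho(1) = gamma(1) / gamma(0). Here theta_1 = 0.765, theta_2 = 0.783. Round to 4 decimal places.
\rho(1) = 0.6205

For an MA(q) process with theta_0 = 1, the autocovariance is
  gamma(k) = sigma^2 * sum_{i=0..q-k} theta_i * theta_{i+k},
and rho(k) = gamma(k) / gamma(0). Sigma^2 cancels.
  numerator   = (1)*(0.765) + (0.765)*(0.783) = 1.363995.
  denominator = (1)^2 + (0.765)^2 + (0.783)^2 = 2.198314.
  rho(1) = 1.363995 / 2.198314 = 0.6205.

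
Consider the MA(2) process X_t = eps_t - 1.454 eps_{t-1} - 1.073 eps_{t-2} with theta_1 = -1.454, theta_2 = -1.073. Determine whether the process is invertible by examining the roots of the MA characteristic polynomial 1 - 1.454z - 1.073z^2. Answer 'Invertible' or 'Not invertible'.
\text{Not invertible}

The MA(q) characteristic polynomial is P(z) = 1 - 1.454z - 1.073z^2.
Invertibility requires all roots to lie outside the unit circle, i.e. |z| > 1 for every root.
Set 1 + (-1.454) z + (-1.073) z^2 = 0, i.e. a z^2 + b z + c = 0 with a = -1.073, b = -1.454, c = 1.
Discriminant D = b^2 - 4ac = (-1.454)^2 - 4*(-1.073)*1 = 2.114116 - (-4.292) = 6.406116.
D >= 0, so the roots are real: z = (-b +/- sqrt(D)) / (2a) = (1.454 +/- 2.531031) / (-2.146).
  z_1 = (1.454 + 2.531031) / (-2.146) = -1.857,   |z_1| = 1.857.
  z_2 = (1.454 - 2.531031) / (-2.146) = 0.5019,   |z_2| = 0.5019.
Moduli of all roots: 1.8570, 0.5019.
All moduli strictly greater than 1? No.
Verdict: Not invertible.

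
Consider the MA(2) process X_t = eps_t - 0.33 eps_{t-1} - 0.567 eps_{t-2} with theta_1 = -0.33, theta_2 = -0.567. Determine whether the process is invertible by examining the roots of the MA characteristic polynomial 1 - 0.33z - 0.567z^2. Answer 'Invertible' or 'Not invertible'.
\text{Invertible}

The MA(q) characteristic polynomial is P(z) = 1 - 0.33z - 0.567z^2.
Invertibility requires all roots to lie outside the unit circle, i.e. |z| > 1 for every root.
Set 1 + (-0.33) z + (-0.567) z^2 = 0, i.e. a z^2 + b z + c = 0 with a = -0.567, b = -0.33, c = 1.
Discriminant D = b^2 - 4ac = (-0.33)^2 - 4*(-0.567)*1 = 0.1089 - (-2.268) = 2.3769.
D >= 0, so the roots are real: z = (-b +/- sqrt(D)) / (2a) = (0.33 +/- 1.54172) / (-1.134).
  z_1 = (0.33 + 1.54172) / (-1.134) = -1.6505,   |z_1| = 1.6505.
  z_2 = (0.33 - 1.54172) / (-1.134) = 1.0685,   |z_2| = 1.0685.
Moduli of all roots: 1.6505, 1.0685.
All moduli strictly greater than 1? Yes.
Verdict: Invertible.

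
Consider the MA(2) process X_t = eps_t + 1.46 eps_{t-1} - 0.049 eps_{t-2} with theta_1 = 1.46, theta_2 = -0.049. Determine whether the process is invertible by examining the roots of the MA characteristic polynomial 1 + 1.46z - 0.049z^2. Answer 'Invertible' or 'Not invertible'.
\text{Not invertible}

The MA(q) characteristic polynomial is P(z) = 1 + 1.46z - 0.049z^2.
Invertibility requires all roots to lie outside the unit circle, i.e. |z| > 1 for every root.
Set 1 + (1.46) z + (-0.049) z^2 = 0, i.e. a z^2 + b z + c = 0 with a = -0.049, b = 1.46, c = 1.
Discriminant D = b^2 - 4ac = (1.46)^2 - 4*(-0.049)*1 = 2.1316 - (-0.196) = 2.3276.
D >= 0, so the roots are real: z = (-b +/- sqrt(D)) / (2a) = (-1.46 +/- 1.525647) / (-0.098).
  z_1 = (-1.46 + 1.525647) / (-0.098) = -0.6699,   |z_1| = 0.6699.
  z_2 = (-1.46 - 1.525647) / (-0.098) = 30.4658,   |z_2| = 30.4658.
Moduli of all roots: 0.6699, 30.4658.
All moduli strictly greater than 1? No.
Verdict: Not invertible.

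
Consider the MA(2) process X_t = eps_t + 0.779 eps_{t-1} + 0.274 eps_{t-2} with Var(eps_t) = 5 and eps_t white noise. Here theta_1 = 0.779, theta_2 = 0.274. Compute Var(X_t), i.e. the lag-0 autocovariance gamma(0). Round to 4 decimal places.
\gamma(0) = 8.4096

For an MA(q) process X_t = eps_t + sum_i theta_i eps_{t-i} with
Var(eps_t) = sigma^2, the variance is
  gamma(0) = sigma^2 * (1 + sum_i theta_i^2).
  sum_i theta_i^2 = (0.779)^2 + (0.274)^2 = 0.606841 + 0.075076 = 0.681917.
  gamma(0) = 5 * (1 + 0.681917) = 5 * 1.681917 = 8.409585, which rounds to 8.4096.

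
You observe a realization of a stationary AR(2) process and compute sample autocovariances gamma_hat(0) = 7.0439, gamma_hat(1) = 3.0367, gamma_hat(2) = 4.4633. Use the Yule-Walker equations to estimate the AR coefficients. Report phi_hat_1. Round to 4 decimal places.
\hat\phi_{1} = 0.1940

The Yule-Walker equations for an AR(p) process read, in matrix form,
  Gamma_p phi = r_p,   with   (Gamma_p)_{ij} = gamma(|i - j|),
                       (r_p)_i = gamma(i),   i,j = 1..p.
Substitute the sample gammas (Toeplitz matrix and right-hand side of size 2):
  Gamma_p = [[7.0439, 3.0367], [3.0367, 7.0439]]
  r_p     = [3.0367, 4.4633]
Written out:
  7.0439 phi_1 + 3.0367 phi_2 = 3.0367
  3.0367 phi_1 + 7.0439 phi_2 = 4.4633
Solve by Cramer's rule:
  det = gamma(0)^2 - gamma(1)^2 = (7.0439)^2 - (3.0367)^2 = 49.61652721 - 9.22154689 = 40.39498032
  phi_hat_1 = [gamma(1) gamma(0) - gamma(1) gamma(2)] / det = [(3.0367)(7.0439) - (3.0367)(4.4633)] / 40.39498032 = 7.83650802 / 40.39498032 = 0.194
  phi_hat_2 = [gamma(0) gamma(2) - gamma(1)^2] / det = [(7.0439)(4.4633) - (3.0367)^2] / 40.39498032 = 22.21749198 / 40.39498032 = 0.55
So phi_hat = [0.1940, 0.5500].
Therefore phi_hat_1 = 0.1940.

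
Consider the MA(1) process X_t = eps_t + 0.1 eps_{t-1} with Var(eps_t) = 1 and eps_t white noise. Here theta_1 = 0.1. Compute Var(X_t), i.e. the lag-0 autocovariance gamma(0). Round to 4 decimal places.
\gamma(0) = 1.0100

For an MA(q) process X_t = eps_t + sum_i theta_i eps_{t-i} with
Var(eps_t) = sigma^2, the variance is
  gamma(0) = sigma^2 * (1 + sum_i theta_i^2).
  sum_i theta_i^2 = (0.1)^2 = 0.01.
  gamma(0) = 1 * (1 + 0.01) = 1 * 1.01 = 1.01, which rounds to 1.0100.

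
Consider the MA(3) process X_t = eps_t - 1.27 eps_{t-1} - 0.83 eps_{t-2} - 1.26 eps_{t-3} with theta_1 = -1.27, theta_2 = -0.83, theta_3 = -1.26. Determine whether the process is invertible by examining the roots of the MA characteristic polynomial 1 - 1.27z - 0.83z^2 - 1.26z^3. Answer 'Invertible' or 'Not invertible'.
\text{Not invertible}

The MA(q) characteristic polynomial is P(z) = 1 - 1.27z - 0.83z^2 - 1.26z^3.
Invertibility requires all roots to lie outside the unit circle, i.e. |z| > 1 for every root.
Degree 3: look for a simple real root z0 first, then factor out (1 - z/z0) and solve the remaining quadratic.
Testing z0 = 0.5: P(0.5) = 1 + (-1.27)(0.5) + (-0.83)(0.5)^2 + (-1.26)(0.5)^3
  = 1 + (-0.635) + (-0.2075) + (-0.1575) = 0.  So z_0 = 0.5 is a root, |z_0| = 0.5.
Divide out the factor (1 - 2 z) = (1 - z/z0) (since 1/z0 = 2):
  P(z) = (1 - 2 z)(1 + (0.73) z + (0.63) z^2)
  [check: z-coef 0.73 - (2) = -1.27; z^2-coef 0.63 - (2)(0.73) = -0.83; z^3-coef -(2)(0.63) = -1.26.]
Remaining roots from the quadratic factor 1 + (0.73) z + (0.63) z^2:
  Set 1 + (0.73) z + (0.63) z^2 = 0, i.e. a z^2 + b z + c = 0 with a = 0.63, b = 0.73, c = 1.
  Discriminant D = b^2 - 4ac = (0.73)^2 - 4*(0.63)*1 = 0.5329 - (2.52) = -1.9871.
  D < 0, so the roots are the complex-conjugate pair z = (-b +/- i sqrt(-D)) / (2a) = -0.5794 +/- 1.1188i.
  For a conjugate pair |z|^2 = z * conj(z) = (product of roots) = c/a = 1/(0.63) = 1.587302, so |z| = sqrt(1.587302) = 1.2599 for both roots.
Moduli of all roots: 0.5000, 1.2599, 1.2599.
All moduli strictly greater than 1? No.
Verdict: Not invertible.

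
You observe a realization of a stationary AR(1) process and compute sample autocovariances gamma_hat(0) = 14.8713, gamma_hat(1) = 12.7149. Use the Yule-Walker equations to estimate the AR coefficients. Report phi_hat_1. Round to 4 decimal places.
\hat\phi_{1} = 0.8550

The Yule-Walker equations for an AR(p) process read, in matrix form,
  Gamma_p phi = r_p,   with   (Gamma_p)_{ij} = gamma(|i - j|),
                       (r_p)_i = gamma(i),   i,j = 1..p.
Substitute the sample gammas (Toeplitz matrix and right-hand side of size 1):
  Gamma_p = [[14.8713]]
  r_p     = [12.7149]
With p = 1 this is the single equation gamma(0) phi_1 = gamma(1):
  phi_hat_1 = gamma(1) / gamma(0) = 12.7149 / 14.8713 = 0.8550.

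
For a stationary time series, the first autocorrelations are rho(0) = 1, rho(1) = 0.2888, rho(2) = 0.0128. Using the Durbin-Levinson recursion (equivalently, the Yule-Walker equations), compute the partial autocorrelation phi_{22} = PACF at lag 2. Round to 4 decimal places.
\phi_{22} = -0.0770

The PACF at lag k is phi_{kk}, the last component of the solution
to the Yule-Walker system G_k phi = r_k where
  (G_k)_{ij} = rho(|i - j|), (r_k)_i = rho(i), i,j = 1..k.
Equivalently, Durbin-Levinson gives phi_{kk} iteratively:
  phi_{11} = rho(1)
  phi_{kk} = [rho(k) - sum_{j=1..k-1} phi_{k-1,j} rho(k-j)]
            / [1 - sum_{j=1..k-1} phi_{k-1,j} rho(j)],
  phi_{k,j} = phi_{k-1,j} - phi_{kk} phi_{k-1,k-j},  j = 1..k-1.
Step k = 1:
  phi_11 = rho(1) = 0.2888.
Step k = 2:
  phi_22 = [rho(2) - phi_11 rho(1)] / [1 - phi_11 rho(1)] = [0.0128 - (0.2888)(0.2888)] / [1 - (0.2888)(0.2888)]
         = -0.07060544 / 0.91659456 = -0.077.
Therefore phi_{22} = -0.0770.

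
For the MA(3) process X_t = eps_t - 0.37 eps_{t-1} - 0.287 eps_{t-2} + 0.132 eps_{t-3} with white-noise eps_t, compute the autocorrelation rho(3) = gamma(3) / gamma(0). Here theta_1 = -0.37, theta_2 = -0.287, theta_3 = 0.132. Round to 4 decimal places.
\rho(3) = 0.1067

For an MA(q) process with theta_0 = 1, the autocovariance is
  gamma(k) = sigma^2 * sum_{i=0..q-k} theta_i * theta_{i+k},
and rho(k) = gamma(k) / gamma(0). Sigma^2 cancels.
  numerator   = (1)*(0.132) = 0.132.
  denominator = (1)^2 + (-0.37)^2 + (-0.287)^2 + (0.132)^2 = 1.236693.
  rho(3) = 0.132 / 1.236693 = 0.1067.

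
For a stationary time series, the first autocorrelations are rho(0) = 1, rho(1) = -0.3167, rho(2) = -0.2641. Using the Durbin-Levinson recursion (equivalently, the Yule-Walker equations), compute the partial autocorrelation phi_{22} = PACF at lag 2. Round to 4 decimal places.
\phi_{22} = -0.4050

The PACF at lag k is phi_{kk}, the last component of the solution
to the Yule-Walker system G_k phi = r_k where
  (G_k)_{ij} = rho(|i - j|), (r_k)_i = rho(i), i,j = 1..k.
Equivalently, Durbin-Levinson gives phi_{kk} iteratively:
  phi_{11} = rho(1)
  phi_{kk} = [rho(k) - sum_{j=1..k-1} phi_{k-1,j} rho(k-j)]
            / [1 - sum_{j=1..k-1} phi_{k-1,j} rho(j)],
  phi_{k,j} = phi_{k-1,j} - phi_{kk} phi_{k-1,k-j},  j = 1..k-1.
Step k = 1:
  phi_11 = rho(1) = -0.3167.
Step k = 2:
  phi_22 = [rho(2) - phi_11 rho(1)] / [1 - phi_11 rho(1)] = [-0.2641 - (-0.3167)(-0.3167)] / [1 - (-0.3167)(-0.3167)]
         = -0.36439889 / 0.89970111 = -0.405.
Therefore phi_{22} = -0.4050.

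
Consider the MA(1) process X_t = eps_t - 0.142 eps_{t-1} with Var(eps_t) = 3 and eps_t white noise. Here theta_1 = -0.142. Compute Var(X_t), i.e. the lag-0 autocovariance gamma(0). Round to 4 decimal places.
\gamma(0) = 3.0605

For an MA(q) process X_t = eps_t + sum_i theta_i eps_{t-i} with
Var(eps_t) = sigma^2, the variance is
  gamma(0) = sigma^2 * (1 + sum_i theta_i^2).
  sum_i theta_i^2 = (-0.142)^2 = 0.020164.
  gamma(0) = 3 * (1 + 0.020164) = 3 * 1.020164 = 3.060492, which rounds to 3.0605.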